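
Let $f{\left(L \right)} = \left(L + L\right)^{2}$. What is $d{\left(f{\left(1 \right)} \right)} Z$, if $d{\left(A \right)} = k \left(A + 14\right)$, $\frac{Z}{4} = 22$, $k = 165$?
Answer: $261360$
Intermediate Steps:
$f{\left(L \right)} = 4 L^{2}$ ($f{\left(L \right)} = \left(2 L\right)^{2} = 4 L^{2}$)
$Z = 88$ ($Z = 4 \cdot 22 = 88$)
$d{\left(A \right)} = 2310 + 165 A$ ($d{\left(A \right)} = 165 \left(A + 14\right) = 165 \left(14 + A\right) = 2310 + 165 A$)
$d{\left(f{\left(1 \right)} \right)} Z = \left(2310 + 165 \cdot 4 \cdot 1^{2}\right) 88 = \left(2310 + 165 \cdot 4 \cdot 1\right) 88 = \left(2310 + 165 \cdot 4\right) 88 = \left(2310 + 660\right) 88 = 2970 \cdot 88 = 261360$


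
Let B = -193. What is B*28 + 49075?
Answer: 43671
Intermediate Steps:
B*28 + 49075 = -193*28 + 49075 = -5404 + 49075 = 43671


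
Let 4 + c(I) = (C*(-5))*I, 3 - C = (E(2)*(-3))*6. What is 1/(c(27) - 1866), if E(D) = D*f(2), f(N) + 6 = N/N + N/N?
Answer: 1/17165 ≈ 5.8258e-5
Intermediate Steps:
f(N) = -4 (f(N) = -6 + (N/N + N/N) = -6 + (1 + 1) = -6 + 2 = -4)
E(D) = -4*D (E(D) = D*(-4) = -4*D)
C = -141 (C = 3 - -4*2*(-3)*6 = 3 - (-8*(-3))*6 = 3 - 24*6 = 3 - 1*144 = 3 - 144 = -141)
c(I) = -4 + 705*I (c(I) = -4 + (-141*(-5))*I = -4 + 705*I)
1/(c(27) - 1866) = 1/((-4 + 705*27) - 1866) = 1/((-4 + 19035) - 1866) = 1/(19031 - 1866) = 1/17165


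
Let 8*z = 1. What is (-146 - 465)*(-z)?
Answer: 611/8 ≈ 76.375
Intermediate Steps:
z = ⅛ (z = (⅛)*1 = ⅛ ≈ 0.12500)
(-146 - 465)*(-z) = (-146 - 465)*(-1*⅛) = -611*(-⅛) = 611/8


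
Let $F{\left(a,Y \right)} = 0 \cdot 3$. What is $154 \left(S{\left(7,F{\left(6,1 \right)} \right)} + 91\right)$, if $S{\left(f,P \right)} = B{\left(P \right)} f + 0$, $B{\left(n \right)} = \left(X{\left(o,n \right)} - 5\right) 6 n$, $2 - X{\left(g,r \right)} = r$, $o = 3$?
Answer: $14014$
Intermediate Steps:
$F{\left(a,Y \right)} = 0$
$X{\left(g,r \right)} = 2 - r$
$B{\left(n \right)} = n \left(-18 - 6 n\right)$ ($B{\left(n \right)} = \left(\left(2 - n\right) - 5\right) 6 n = \left(-3 - n\right) 6 n = \left(-18 - 6 n\right) n = n \left(-18 - 6 n\right)$)
$S{\left(f,P \right)} = - 6 P f \left(3 + P\right)$ ($S{\left(f,P \right)} = - 6 P \left(3 + P\right) f + 0 = - 6 P f \left(3 + P\right) + 0 = - 6 P f \left(3 + P\right)$)
$154 \left(S{\left(7,F{\left(6,1 \right)} \right)} + 91\right) = 154 \left(\left(-6\right) 0 \cdot 7 \left(3 + 0\right) + 91\right) = 154 \left(\left(-6\right) 0 \cdot 7 \cdot 3 + 91\right) = 154 \left(0 + 91\right) = 154 \cdot 91 = 14014$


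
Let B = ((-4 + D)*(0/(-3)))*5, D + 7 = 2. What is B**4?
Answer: 0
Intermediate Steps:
D = -5 (D = -7 + 2 = -5)
B = 0 (B = ((-4 - 5)*(0/(-3)))*5 = -0*(-1)/3*5 = -9*0*5 = 0*5 = 0)
B**4 = 0**4 = 0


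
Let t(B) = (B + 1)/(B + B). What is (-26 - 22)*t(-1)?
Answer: 0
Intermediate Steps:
t(B) = (1 + B)/(2*B) (t(B) = (1 + B)/((2*B)) = (1 + B)*(1/(2*B)) = (1 + B)/(2*B))
(-26 - 22)*t(-1) = (-26 - 22)*((½)*(1 - 1)/(-1)) = -24*(-1)*0 = -48*0 = 0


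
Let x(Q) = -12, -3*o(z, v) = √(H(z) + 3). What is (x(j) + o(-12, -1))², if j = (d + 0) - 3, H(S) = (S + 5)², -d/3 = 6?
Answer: 1348/9 + 16*√13 ≈ 207.47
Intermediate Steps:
d = -18 (d = -3*6 = -18)
H(S) = (5 + S)²
o(z, v) = -√(3 + (5 + z)²)/3 (o(z, v) = -√((5 + z)² + 3)/3 = -√(3 + (5 + z)²)/3)
j = -21 (j = (-18 + 0) - 3 = -18 - 3 = -21)
(x(j) + o(-12, -1))² = (-12 - √(3 + (5 - 12)²)/3)² = (-12 - √(3 + (-7)²)/3)² = (-12 - √(3 + 49)/3)² = (-12 - 2*√13/3)²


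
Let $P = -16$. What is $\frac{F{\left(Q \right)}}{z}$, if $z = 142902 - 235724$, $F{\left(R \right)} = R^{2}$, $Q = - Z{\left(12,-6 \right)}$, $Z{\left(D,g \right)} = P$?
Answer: $- \frac{128}{46411} \approx -0.002758$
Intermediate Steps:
$Z{\left(D,g \right)} = -16$
$Q = 16$ ($Q = \left(-1\right) \left(-16\right) = 16$)
$z = -92822$ ($z = 142902 - 235724 = -92822$)
$\frac{F{\left(Q \right)}}{z} = \frac{16^{2}}{-92822} = 256 \left(- \frac{1}{92822}\right) = - \frac{128}{46411}$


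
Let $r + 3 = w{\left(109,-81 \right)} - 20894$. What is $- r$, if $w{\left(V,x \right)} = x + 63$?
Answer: $20915$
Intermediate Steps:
$w{\left(V,x \right)} = 63 + x$
$r = -20915$ ($r = -3 + \left(\left(63 - 81\right) - 20894\right) = -3 - 20912 = -20915$)
$- r = \left(-1\right) \left(-20915\right) = 20915$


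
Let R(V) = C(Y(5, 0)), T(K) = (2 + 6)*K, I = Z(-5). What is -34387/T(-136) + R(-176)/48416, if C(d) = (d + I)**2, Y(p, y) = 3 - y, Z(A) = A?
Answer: 3060451/96832 ≈ 31.606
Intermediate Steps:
I = -5
C(d) = (-5 + d)**2 (C(d) = (d - 5)**2 = (-5 + d)**2)
T(K) = 8*K
R(V) = 4 (R(V) = (-5 + (3 - 1*0))**2 = (-5 + (3 + 0))**2 = (-5 + 3)**2 = (-2)**2 = 4)
-34387/T(-136) + R(-176)/48416 = -34387/(8*(-136)) + 4/48416 = -34387/(-1088) + 4*(1/48416) = -34387*(-1/1088) + 1/12104 = 34387/1088 + 1/12104 = 3060451/96832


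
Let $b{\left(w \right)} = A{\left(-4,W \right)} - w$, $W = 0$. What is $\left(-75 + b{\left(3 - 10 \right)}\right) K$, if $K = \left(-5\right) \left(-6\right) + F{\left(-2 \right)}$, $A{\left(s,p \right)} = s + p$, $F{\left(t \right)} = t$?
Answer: $-2016$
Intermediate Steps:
$A{\left(s,p \right)} = p + s$
$b{\left(w \right)} = -4 - w$ ($b{\left(w \right)} = \left(0 - 4\right) - w = -4 - w$)
$K = 28$ ($K = \left(-5\right) \left(-6\right) - 2 = 30 - 2 = 28$)
$\left(-75 + b{\left(3 - 10 \right)}\right) K = \left(-75 - -3\right) 28 = \left(-75 + \left(-4 + 7\right)\right) 28 = \left(-75 + 3\right) 28 = \left(-72\right) 28 = -2016$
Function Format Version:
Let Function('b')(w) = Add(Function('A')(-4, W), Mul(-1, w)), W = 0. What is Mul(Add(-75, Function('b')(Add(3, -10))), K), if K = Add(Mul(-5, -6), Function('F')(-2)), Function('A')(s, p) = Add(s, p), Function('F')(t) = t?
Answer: -2016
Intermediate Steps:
Function('A')(s, p) = Add(p, s)
Function('b')(w) = Add(-4, Mul(-1, w)) (Function('b')(w) = Add(Add(0, -4), Mul(-1, w)) = Add(-4, Mul(-1, w)))
K = 28 (K = Add(Mul(-5, -6), -2) = Add(30, -2) = 28)
Mul(Add(-75, Function('b')(Add(3, -10))), K) = Mul(Add(-75, Add(-4, Mul(-1, Add(3, -10)))), 28) = Mul(Add(-75, Add(-4, Mul(-1, -7))), 28) = Mul(Add(-75, Add(-4, 7)), 28) = Mul(Add(-75, 3), 28) = Mul(-72, 28) = -2016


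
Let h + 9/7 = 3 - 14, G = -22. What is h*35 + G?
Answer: -452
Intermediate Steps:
h = -86/7 (h = -9/7 + (3 - 14) = -9/7 - 11 = -86/7 ≈ -12.286)
h*35 + G = -86/7*35 - 22 = -430 - 22 = -452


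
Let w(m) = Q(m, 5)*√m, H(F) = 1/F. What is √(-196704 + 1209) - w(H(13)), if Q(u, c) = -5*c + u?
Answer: 324*√13/169 + I*√195495 ≈ 6.9124 + 442.15*I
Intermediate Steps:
Q(u, c) = u - 5*c
w(m) = √m*(-25 + m) (w(m) = (m - 5*5)*√m = (m - 25)*√m = (-25 + m)*√m = √m*(-25 + m))
√(-196704 + 1209) - w(H(13)) = √(-196704 + 1209) - √(1/13)*(-25 + 1/13) = √(-195495) - √(1/13)*(-25 + 1/13) = I*√195495 - √13/13*(-324)/13 = I*√195495 - (-324)*√13/169 = I*√195495 + 324*√13/169 = 324*√13/169 + I*√195495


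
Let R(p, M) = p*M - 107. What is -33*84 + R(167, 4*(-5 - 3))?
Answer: -8223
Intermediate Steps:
R(p, M) = -107 + M*p (R(p, M) = M*p - 107 = -107 + M*p)
-33*84 + R(167, 4*(-5 - 3)) = -33*84 + (-107 + (4*(-5 - 3))*167) = -2772 + (-107 + (4*(-8))*167) = -2772 + (-107 - 32*167) = -2772 + (-107 - 5344) = -2772 - 5451 = -8223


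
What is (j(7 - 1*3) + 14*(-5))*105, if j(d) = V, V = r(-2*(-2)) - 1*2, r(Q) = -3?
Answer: -7875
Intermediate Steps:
V = -5 (V = -3 - 1*2 = -3 - 2 = -5)
j(d) = -5
(j(7 - 1*3) + 14*(-5))*105 = (-5 + 14*(-5))*105 = (-5 - 70)*105 = -75*105 = -7875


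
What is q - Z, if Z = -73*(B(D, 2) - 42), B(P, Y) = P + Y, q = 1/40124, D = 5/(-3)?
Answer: -366131497/120372 ≈ -3041.7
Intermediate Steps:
D = -5/3 (D = 5*(-⅓) = -5/3 ≈ -1.6667)
q = 1/40124 ≈ 2.4923e-5
Z = 9125/3 (Z = -73*((-5/3 + 2) - 42) = -73*(⅓ - 42) = -73*(-125/3) = 9125/3 ≈ 3041.7)
q - Z = 1/40124 - 1*9125/3 = 1/40124 - 9125/3 = -366131497/120372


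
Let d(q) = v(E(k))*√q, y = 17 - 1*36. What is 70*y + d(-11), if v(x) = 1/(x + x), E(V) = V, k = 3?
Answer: -1330 + I*√11/6 ≈ -1330.0 + 0.55277*I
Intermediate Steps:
y = -19 (y = 17 - 36 = -19)
v(x) = 1/(2*x)
d(q) = √q/6 (d(q) = ((½)/3)*√q = ((½)*(⅓))*√q = √q/6)
70*y + d(-11) = 70*(-19) + √(-11)/6 = -1330 + (I*√11)/6 = -1330 + I*√11/6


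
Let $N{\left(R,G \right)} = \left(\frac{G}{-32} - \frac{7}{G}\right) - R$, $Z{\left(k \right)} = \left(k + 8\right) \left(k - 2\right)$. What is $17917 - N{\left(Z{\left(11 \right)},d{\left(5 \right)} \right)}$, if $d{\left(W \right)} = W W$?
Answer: $\frac{14471249}{800} \approx 18089.0$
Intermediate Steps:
$d{\left(W \right)} = W^{2}$
$Z{\left(k \right)} = \left(-2 + k\right) \left(8 + k\right)$ ($Z{\left(k \right)} = \left(8 + k\right) \left(-2 + k\right) = \left(-2 + k\right) \left(8 + k\right)$)
$N{\left(R,G \right)} = - R - \frac{7}{G} - \frac{G}{32}$ ($N{\left(R,G \right)} = \left(G \left(- \frac{1}{32}\right) - \frac{7}{G}\right) - R = \left(- \frac{G}{32} - \frac{7}{G}\right) - R = \left(- \frac{7}{G} - \frac{G}{32}\right) - R = - R - \frac{7}{G} - \frac{G}{32}$)
$17917 - N{\left(Z{\left(11 \right)},d{\left(5 \right)} \right)} = 17917 - \left(- (-16 + 11^{2} + 6 \cdot 11) - \frac{7}{5^{2}} - \frac{5^{2}}{32}\right) = 17917 - \left(- (-16 + 121 + 66) - \frac{7}{25} - \frac{25}{32}\right) = 17917 - \left(\left(-1\right) 171 - \frac{7}{25} - \frac{25}{32}\right) = 17917 - \left(-171 - \frac{7}{25} - \frac{25}{32}\right) = 17917 - - \frac{137649}{800} = 17917 + \frac{137649}{800} = \frac{14471249}{800}$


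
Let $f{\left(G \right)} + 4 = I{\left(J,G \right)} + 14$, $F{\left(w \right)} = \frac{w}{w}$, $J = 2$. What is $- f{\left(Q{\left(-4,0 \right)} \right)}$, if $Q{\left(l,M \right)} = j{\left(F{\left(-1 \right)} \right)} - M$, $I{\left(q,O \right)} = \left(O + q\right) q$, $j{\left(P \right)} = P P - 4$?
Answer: $-8$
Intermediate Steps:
$F{\left(w \right)} = 1$
$j{\left(P \right)} = -4 + P^{2}$ ($j{\left(P \right)} = P^{2} - 4 = -4 + P^{2}$)
$I{\left(q,O \right)} = q \left(O + q\right)$
$Q{\left(l,M \right)} = -3 - M$ ($Q{\left(l,M \right)} = \left(-4 + 1^{2}\right) - M = \left(-4 + 1\right) - M = -3 - M$)
$f{\left(G \right)} = 14 + 2 G$ ($f{\left(G \right)} = -4 + \left(2 \left(G + 2\right) + 14\right) = -4 + \left(2 \left(2 + G\right) + 14\right) = -4 + \left(\left(4 + 2 G\right) + 14\right) = -4 + \left(18 + 2 G\right) = 14 + 2 G$)
$- f{\left(Q{\left(-4,0 \right)} \right)} = - (14 + 2 \left(-3 - 0\right)) = - (14 + 2 \left(-3 + 0\right)) = - (14 + 2 \left(-3\right)) = - (14 - 6) = \left(-1\right) 8 = -8$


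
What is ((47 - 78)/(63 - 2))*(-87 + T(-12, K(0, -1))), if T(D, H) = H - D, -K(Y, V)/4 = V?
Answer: 2201/61 ≈ 36.082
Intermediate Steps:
K(Y, V) = -4*V
((47 - 78)/(63 - 2))*(-87 + T(-12, K(0, -1))) = ((47 - 78)/(63 - 2))*(-87 + (-4*(-1) - 1*(-12))) = (-31/61)*(-87 + (4 + 12)) = (-31*1/61)*(-87 + 16) = -31/61*(-71) = 2201/61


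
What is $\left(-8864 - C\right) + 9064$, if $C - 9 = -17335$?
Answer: $17526$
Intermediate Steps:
$C = -17326$ ($C = 9 - 17335 = -17326$)
$\left(-8864 - C\right) + 9064 = \left(-8864 - -17326\right) + 9064 = \left(-8864 + 17326\right) + 9064 = 8462 + 9064 = 17526$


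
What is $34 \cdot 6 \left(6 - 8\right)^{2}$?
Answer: $816$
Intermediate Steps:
$34 \cdot 6 \left(6 - 8\right)^{2} = 204 \left(6 - 8\right)^{2} = 204 \left(-2\right)^{2} = 204 \cdot 4 = 816$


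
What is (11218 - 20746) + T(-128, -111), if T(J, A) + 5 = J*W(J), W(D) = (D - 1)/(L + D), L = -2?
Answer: -627901/65 ≈ -9660.0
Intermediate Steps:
W(D) = (-1 + D)/(-2 + D) (W(D) = (D - 1)/(-2 + D) = (-1 + D)/(-2 + D))
T(J, A) = -5 + J*(-1 + J)/(-2 + J) (T(J, A) = -5 + J*((-1 + J)/(-2 + J)) = -5 + J*(-1 + J)/(-2 + J))
(11218 - 20746) + T(-128, -111) = (11218 - 20746) + (10 + (-128)² - 6*(-128))/(-2 - 128) = -9528 + (10 + 16384 + 768)/(-130) = -9528 - 1/130*17162 = -9528 - 8581/65 = -627901/65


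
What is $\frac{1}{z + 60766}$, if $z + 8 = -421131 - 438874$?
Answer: $- \frac{1}{799247} \approx -1.2512 \cdot 10^{-6}$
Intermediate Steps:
$z = -860013$ ($z = -8 - 860005 = -860013$)
$\frac{1}{z + 60766} = \frac{1}{-860013 + 60766} = \frac{1}{-799247} = - \frac{1}{799247}$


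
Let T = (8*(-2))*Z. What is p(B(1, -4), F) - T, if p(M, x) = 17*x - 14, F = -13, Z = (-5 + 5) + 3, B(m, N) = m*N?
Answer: -187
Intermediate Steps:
B(m, N) = N*m
Z = 3 (Z = 0 + 3 = 3)
p(M, x) = -14 + 17*x
T = -48 (T = (8*(-2))*3 = -16*3 = -48)
p(B(1, -4), F) - T = (-14 + 17*(-13)) - 1*(-48) = (-14 - 221) + 48 = -235 + 48 = -187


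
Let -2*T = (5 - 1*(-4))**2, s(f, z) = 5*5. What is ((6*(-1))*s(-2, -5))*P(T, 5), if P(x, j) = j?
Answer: -750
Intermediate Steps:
s(f, z) = 25
T = -81/2 (T = -(5 - 1*(-4))**2/2 = -(5 + 4)**2/2 = -1/2*9**2 = -1/2*81 = -81/2 ≈ -40.500)
((6*(-1))*s(-2, -5))*P(T, 5) = ((6*(-1))*25)*5 = -6*25*5 = -150*5 = -750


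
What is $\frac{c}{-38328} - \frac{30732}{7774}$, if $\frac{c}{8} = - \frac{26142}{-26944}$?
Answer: $- \frac{25431777431}{6432920416} \approx -3.9534$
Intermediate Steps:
$c = \frac{13071}{1684}$ ($c = 8 \left(- \frac{26142}{-26944}\right) = 8 \left(\left(-26142\right) \left(- \frac{1}{26944}\right)\right) = 8 \cdot \frac{13071}{13472} = \frac{13071}{1684} \approx 7.7619$)
$\frac{c}{-38328} - \frac{30732}{7774} = \frac{13071}{1684 \left(-38328\right)} - \frac{30732}{7774} = \frac{13071}{1684} \left(- \frac{1}{38328}\right) - \frac{1182}{299} = - \frac{4357}{21514784} - \frac{1182}{299} = - \frac{25431777431}{6432920416}$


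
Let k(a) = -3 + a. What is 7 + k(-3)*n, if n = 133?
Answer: -791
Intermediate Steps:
7 + k(-3)*n = 7 + (-3 - 3)*133 = 7 - 6*133 = 7 - 798 = -791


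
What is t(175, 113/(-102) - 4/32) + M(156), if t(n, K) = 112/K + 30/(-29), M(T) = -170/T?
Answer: -105781267/1137786 ≈ -92.971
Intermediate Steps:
t(n, K) = -30/29 + 112/K (t(n, K) = 112/K + 30*(-1/29) = 112/K - 30/29 = -30/29 + 112/K)
t(175, 113/(-102) - 4/32) + M(156) = (-30/29 + 112/(113/(-102) - 4/32)) - 170/156 = (-30/29 + 112/(113*(-1/102) - 4*1/32)) - 170*1/156 = (-30/29 + 112/(-113/102 - ⅛)) - 85/78 = (-30/29 + 112/(-503/408)) - 85/78 = (-30/29 + 112*(-408/503)) - 85/78 = (-30/29 - 45696/503) - 85/78 = -1340274/14587 - 85/78 = -105781267/1137786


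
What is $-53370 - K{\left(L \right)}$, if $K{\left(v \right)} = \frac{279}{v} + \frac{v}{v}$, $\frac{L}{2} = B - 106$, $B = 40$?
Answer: $- \frac{2348231}{44} \approx -53369.0$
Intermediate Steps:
$L = -132$ ($L = 2 \left(40 - 106\right) = 2 \left(-66\right) = -132$)
$K{\left(v \right)} = 1 + \frac{279}{v}$ ($K{\left(v \right)} = \frac{279}{v} + 1 = 1 + \frac{279}{v}$)
$-53370 - K{\left(L \right)} = -53370 - \frac{279 - 132}{-132} = -53370 - \left(- \frac{1}{132}\right) 147 = -53370 - - \frac{49}{44} = -53370 + \frac{49}{44} = - \frac{2348231}{44}$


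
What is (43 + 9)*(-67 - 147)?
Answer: -11128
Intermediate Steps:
(43 + 9)*(-67 - 147) = 52*(-214) = -11128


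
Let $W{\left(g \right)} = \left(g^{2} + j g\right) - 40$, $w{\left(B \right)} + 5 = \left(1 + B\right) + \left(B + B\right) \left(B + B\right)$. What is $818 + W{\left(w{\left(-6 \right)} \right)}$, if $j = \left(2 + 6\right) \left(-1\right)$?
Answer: $17662$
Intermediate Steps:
$j = -8$ ($j = 8 \left(-1\right) = -8$)
$w{\left(B \right)} = -4 + B + 4 B^{2}$ ($w{\left(B \right)} = -5 + \left(\left(1 + B\right) + \left(B + B\right) \left(B + B\right)\right) = -5 + \left(\left(1 + B\right) + 2 B 2 B\right) = -5 + \left(\left(1 + B\right) + 4 B^{2}\right) = -5 + \left(1 + B + 4 B^{2}\right) = -4 + B + 4 B^{2}$)
$W{\left(g \right)} = -40 + g^{2} - 8 g$ ($W{\left(g \right)} = \left(g^{2} - 8 g\right) - 40 = -40 + g^{2} - 8 g$)
$818 + W{\left(w{\left(-6 \right)} \right)} = 818 - \left(40 - \left(-4 - 6 + 4 \left(-6\right)^{2}\right)^{2} + 8 \left(-4 - 6 + 4 \left(-6\right)^{2}\right)\right) = 818 - \left(40 - \left(-4 - 6 + 4 \cdot 36\right)^{2} + 8 \left(-4 - 6 + 4 \cdot 36\right)\right) = 818 - \left(40 - \left(-4 - 6 + 144\right)^{2} + 8 \left(-4 - 6 + 144\right)\right) = 818 - \left(1112 - 17956\right) = 818 - -16844 = 818 + 16844 = 17662$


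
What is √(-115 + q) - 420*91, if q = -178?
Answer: -38220 + I*√293 ≈ -38220.0 + 17.117*I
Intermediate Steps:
√(-115 + q) - 420*91 = √(-115 - 178) - 420*91 = √(-293) - 38220 = I*√293 - 38220 = -38220 + I*√293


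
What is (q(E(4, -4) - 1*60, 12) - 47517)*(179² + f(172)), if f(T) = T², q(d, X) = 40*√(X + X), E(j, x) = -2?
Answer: -2928235125 + 4930000*√6 ≈ -2.9162e+9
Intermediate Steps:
q(d, X) = 40*√2*√X (q(d, X) = 40*√(2*X) = 40*(√2*√X) = 40*√2*√X)
(q(E(4, -4) - 1*60, 12) - 47517)*(179² + f(172)) = (40*√2*√12 - 47517)*(179² + 172²) = (40*√2*(2*√3) - 47517)*(32041 + 29584) = (80*√6 - 47517)*61625 = (-47517 + 80*√6)*61625 = -2928235125 + 4930000*√6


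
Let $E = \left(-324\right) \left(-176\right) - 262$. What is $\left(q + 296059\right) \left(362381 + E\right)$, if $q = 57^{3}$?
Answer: $201713407036$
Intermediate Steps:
$E = 56762$ ($E = 57024 - 262 = 56762$)
$q = 185193$
$\left(q + 296059\right) \left(362381 + E\right) = \left(185193 + 296059\right) \left(362381 + 56762\right) = 481252 \cdot 419143 = 201713407036$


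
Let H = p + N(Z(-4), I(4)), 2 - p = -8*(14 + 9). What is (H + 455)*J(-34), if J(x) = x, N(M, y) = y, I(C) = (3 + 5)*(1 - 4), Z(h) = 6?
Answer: -20978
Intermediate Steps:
p = 186 (p = 2 - (-8)*(14 + 9) = 2 - (-8)*23 = 2 - 1*(-184) = 2 + 184 = 186)
I(C) = -24 (I(C) = 8*(-3) = -24)
H = 162 (H = 186 - 24 = 162)
(H + 455)*J(-34) = (162 + 455)*(-34) = 617*(-34) = -20978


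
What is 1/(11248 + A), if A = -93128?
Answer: -1/81880 ≈ -1.2213e-5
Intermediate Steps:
1/(11248 + A) = 1/(11248 - 93128) = 1/(-81880) = -1/81880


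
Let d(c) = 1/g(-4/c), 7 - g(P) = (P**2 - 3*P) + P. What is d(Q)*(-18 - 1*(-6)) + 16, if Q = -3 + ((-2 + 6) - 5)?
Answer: 29/2 ≈ 14.500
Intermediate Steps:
g(P) = 7 - P**2 + 2*P (g(P) = 7 - ((P**2 - 3*P) + P) = 7 - (P**2 - 2*P) = 7 + (-P**2 + 2*P) = 7 - P**2 + 2*P)
Q = -4 (Q = -3 + (4 - 5) = -3 - 1 = -4)
d(c) = 1/(7 - 16/c**2 - 8/c) (d(c) = 1/(7 - (-4/c)**2 + 2*(-4/c)) = 1/(7 - 16/c**2 - 8/c))
d(Q)*(-18 - 1*(-6)) + 16 = ((-4)**2/(-16 - 8*(-4) + 7*(-4)**2))*(-18 - 1*(-6)) + 16 = (16/(-16 + 32 + 7*16))*(-18 + 6) + 16 = (16/(-16 + 32 + 112))*(-12) + 16 = (16/128)*(-12) + 16 = (16*(1/128))*(-12) + 16 = (1/8)*(-12) + 16 = -3/2 + 16 = 29/2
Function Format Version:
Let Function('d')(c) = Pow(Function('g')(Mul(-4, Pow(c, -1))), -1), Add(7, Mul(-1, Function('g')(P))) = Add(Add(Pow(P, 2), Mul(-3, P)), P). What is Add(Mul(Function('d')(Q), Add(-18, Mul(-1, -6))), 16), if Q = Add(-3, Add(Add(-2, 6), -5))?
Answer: Rational(29, 2) ≈ 14.500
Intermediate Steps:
Function('g')(P) = Add(7, Mul(-1, Pow(P, 2)), Mul(2, P)) (Function('g')(P) = Add(7, Mul(-1, Add(Add(Pow(P, 2), Mul(-3, P)), P))) = Add(7, Mul(-1, Add(Pow(P, 2), Mul(-2, P)))) = Add(7, Add(Mul(-1, Pow(P, 2)), Mul(2, P))) = Add(7, Mul(-1, Pow(P, 2)), Mul(2, P)))
Q = -4 (Q = Add(-3, Add(4, -5)) = Add(-3, -1) = -4)
Function('d')(c) = Pow(Add(7, Mul(-16, Pow(c, -2)), Mul(-8, Pow(c, -1))), -1) (Function('d')(c) = Pow(Add(7, Mul(-1, Pow(Mul(-4, Pow(c, -1)), 2)), Mul(2, Mul(-4, Pow(c, -1)))), -1) = Pow(Add(7, Mul(-1, Mul(16, Pow(c, -2))), Mul(-8, Pow(c, -1))), -1) = Pow(Add(7, Mul(-16, Pow(c, -2)), Mul(-8, Pow(c, -1))), -1))
Add(Mul(Function('d')(Q), Add(-18, Mul(-1, -6))), 16) = Add(Mul(Mul(Pow(-4, 2), Pow(Add(-16, Mul(-8, -4), Mul(7, Pow(-4, 2))), -1)), Add(-18, Mul(-1, -6))), 16) = Add(Mul(Mul(16, Pow(Add(-16, 32, Mul(7, 16)), -1)), Add(-18, 6)), 16) = Add(Mul(Mul(16, Pow(Add(-16, 32, 112), -1)), -12), 16) = Add(Mul(Mul(16, Pow(128, -1)), -12), 16) = Add(Mul(Mul(16, Rational(1, 128)), -12), 16) = Add(Mul(Rational(1, 8), -12), 16) = Add(Rational(-3, 2), 16) = Rational(29, 2)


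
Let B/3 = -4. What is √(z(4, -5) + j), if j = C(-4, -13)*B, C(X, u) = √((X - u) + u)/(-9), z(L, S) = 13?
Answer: √(117 + 24*I)/3 ≈ 3.6243 + 0.36789*I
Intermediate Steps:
C(X, u) = -√X/9 (C(X, u) = √X*(-⅑) = -√X/9)
B = -12 (B = 3*(-4) = -12)
j = 8*I/3 (j = -2*I/9*(-12) = 8*I/3 ≈ 2.6667*I)
√(z(4, -5) + j) = √(13 + 8*I/3)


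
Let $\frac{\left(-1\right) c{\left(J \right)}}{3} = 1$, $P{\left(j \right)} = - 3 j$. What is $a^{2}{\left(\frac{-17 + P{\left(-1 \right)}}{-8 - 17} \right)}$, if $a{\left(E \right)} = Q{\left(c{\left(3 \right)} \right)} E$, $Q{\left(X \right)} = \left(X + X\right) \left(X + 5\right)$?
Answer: $\frac{28224}{625} \approx 45.158$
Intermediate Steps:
$c{\left(J \right)} = -3$ ($c{\left(J \right)} = \left(-3\right) 1 = -3$)
$Q{\left(X \right)} = 2 X \left(5 + X\right)$
$a{\left(E \right)} = - 12 E$ ($a{\left(E \right)} = 2 \left(-3\right) \left(5 - 3\right) E = 2 \left(-3\right) 2 E = - 12 E$)
$a^{2}{\left(\frac{-17 + P{\left(-1 \right)}}{-8 - 17} \right)} = \left(- 12 \frac{-17 - -3}{-8 - 17}\right)^{2} = \left(- 12 \frac{-17 + 3}{-25}\right)^{2} = \left(- 12 \left(\left(-14\right) \left(- \frac{1}{25}\right)\right)\right)^{2} = \left(\left(-12\right) \frac{14}{25}\right)^{2} = \left(- \frac{168}{25}\right)^{2} = \frac{28224}{625}$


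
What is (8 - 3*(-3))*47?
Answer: 799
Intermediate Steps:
(8 - 3*(-3))*47 = (8 + 9)*47 = 17*47 = 799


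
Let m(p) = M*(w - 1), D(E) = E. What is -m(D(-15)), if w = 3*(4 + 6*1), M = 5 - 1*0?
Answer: -145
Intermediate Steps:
M = 5 (M = 5 + 0 = 5)
w = 30 (w = 3*(4 + 6) = 3*10 = 30)
m(p) = 145 (m(p) = 5*(30 - 1) = 5*29 = 145)
-m(D(-15)) = -1*145 = -145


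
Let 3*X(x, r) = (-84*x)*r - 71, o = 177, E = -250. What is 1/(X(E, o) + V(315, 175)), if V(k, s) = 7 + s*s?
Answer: 3/3808825 ≈ 7.8764e-7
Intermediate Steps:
V(k, s) = 7 + s**2
X(x, r) = -71/3 - 28*r*x (X(x, r) = ((-84*x)*r - 71)/3 = (-84*r*x - 71)/3 = (-71 - 84*r*x)/3 = -71/3 - 28*r*x)
1/(X(E, o) + V(315, 175)) = 1/((-71/3 - 28*177*(-250)) + (7 + 175**2)) = 1/((-71/3 + 1239000) + (7 + 30625)) = 1/(3716929/3 + 30632) = 1/(3808825/3) = 3/3808825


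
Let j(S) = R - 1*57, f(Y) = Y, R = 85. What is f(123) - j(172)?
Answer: 95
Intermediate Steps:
j(S) = 28 (j(S) = 85 - 1*57 = 85 - 57 = 28)
f(123) - j(172) = 123 - 1*28 = 123 - 28 = 95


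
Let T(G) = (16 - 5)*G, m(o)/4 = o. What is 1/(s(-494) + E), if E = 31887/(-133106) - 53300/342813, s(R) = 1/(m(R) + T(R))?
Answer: -9392271160805/3711583762108 ≈ -2.5305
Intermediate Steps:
m(o) = 4*o
T(G) = 11*G
s(R) = 1/(15*R) (s(R) = 1/(4*R + 11*R) = 1/(15*R))
E = -18025827931/45630467178 (E = 31887*(-1/133106) - 53300*1/342813 = -31887/133106 - 53300/342813 = -18025827931/45630467178 ≈ -0.39504)
1/(s(-494) + E) = 1/((1/15)/(-494) - 18025827931/45630467178) = 1/((1/15)*(-1/494) - 18025827931/45630467178) = 1/(-1/7410 - 18025827931/45630467178) = 1/(-3711583762108/9392271160805) = -9392271160805/3711583762108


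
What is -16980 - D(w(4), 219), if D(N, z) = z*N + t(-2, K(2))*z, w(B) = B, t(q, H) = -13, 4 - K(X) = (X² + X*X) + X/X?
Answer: -15009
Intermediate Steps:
K(X) = 3 - 2*X² (K(X) = 4 - ((X² + X*X) + X/X) = 4 - ((X² + X²) + 1) = 4 - (2*X² + 1) = 4 - (1 + 2*X²) = 4 + (-1 - 2*X²) = 3 - 2*X²)
D(N, z) = -13*z + N*z (D(N, z) = z*N - 13*z = N*z - 13*z = -13*z + N*z)
-16980 - D(w(4), 219) = -16980 - 219*(-13 + 4) = -16980 - 219*(-9) = -16980 - 1*(-1971) = -16980 + 1971 = -15009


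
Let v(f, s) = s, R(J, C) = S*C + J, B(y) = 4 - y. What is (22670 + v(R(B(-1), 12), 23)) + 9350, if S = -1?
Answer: 32043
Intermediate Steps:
R(J, C) = J - C (R(J, C) = -C + J = J - C)
(22670 + v(R(B(-1), 12), 23)) + 9350 = (22670 + 23) + 9350 = 22693 + 9350 = 32043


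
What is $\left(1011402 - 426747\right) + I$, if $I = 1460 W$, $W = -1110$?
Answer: $-1035945$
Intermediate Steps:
$I = -1620600$ ($I = 1460 \left(-1110\right) = -1620600$)
$\left(1011402 - 426747\right) + I = \left(1011402 - 426747\right) - 1620600 = 584655 - 1620600 = -1035945$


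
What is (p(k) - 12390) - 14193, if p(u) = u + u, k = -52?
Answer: -26687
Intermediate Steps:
p(u) = 2*u
(p(k) - 12390) - 14193 = (2*(-52) - 12390) - 14193 = (-104 - 12390) - 14193 = -12494 - 14193 = -26687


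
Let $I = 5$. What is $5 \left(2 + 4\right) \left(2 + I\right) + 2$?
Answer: $212$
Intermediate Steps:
$5 \left(2 + 4\right) \left(2 + I\right) + 2 = 5 \left(2 + 4\right) \left(2 + 5\right) + 2 = 5 \cdot 6 \cdot 7 + 2 = 5 \cdot 42 + 2 = 210 + 2 = 212$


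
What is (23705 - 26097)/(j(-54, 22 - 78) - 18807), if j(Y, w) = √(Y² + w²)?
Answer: 1955928/15378139 + 208*√1513/15378139 ≈ 0.12771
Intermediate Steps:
(23705 - 26097)/(j(-54, 22 - 78) - 18807) = (23705 - 26097)/(√((-54)² + (22 - 78)²) - 18807) = -2392/(√(2916 + (-56)²) - 18807) = -2392/(√(2916 + 3136) - 18807) = -2392/(√6052 - 18807) = -2392/(2*√1513 - 18807) = -2392/(-18807 + 2*√1513)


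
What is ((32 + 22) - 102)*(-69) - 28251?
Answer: -24939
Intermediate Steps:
((32 + 22) - 102)*(-69) - 28251 = (54 - 102)*(-69) - 28251 = -48*(-69) - 28251 = 3312 - 28251 = -24939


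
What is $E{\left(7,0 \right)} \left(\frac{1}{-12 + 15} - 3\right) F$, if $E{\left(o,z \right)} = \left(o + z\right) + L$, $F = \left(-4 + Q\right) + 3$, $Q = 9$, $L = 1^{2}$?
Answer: $- \frac{512}{3} \approx -170.67$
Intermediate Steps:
$L = 1$
$F = 8$ ($F = \left(-4 + 9\right) + 3 = 5 + 3 = 8$)
$E{\left(o,z \right)} = 1 + o + z$ ($E{\left(o,z \right)} = \left(o + z\right) + 1 = 1 + o + z$)
$E{\left(7,0 \right)} \left(\frac{1}{-12 + 15} - 3\right) F = \left(1 + 7 + 0\right) \left(\frac{1}{-12 + 15} - 3\right) 8 = 8 \left(\frac{1}{3} - 3\right) 8 = 8 \left(- \frac{8}{3}\right) 8 = \left(- \frac{64}{3}\right) 8 = - \frac{512}{3}$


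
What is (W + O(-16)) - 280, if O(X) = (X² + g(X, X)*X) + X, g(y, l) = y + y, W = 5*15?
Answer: 547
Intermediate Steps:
W = 75
g(y, l) = 2*y
O(X) = X + 3*X² (O(X) = (X² + (2*X)*X) + X = (X² + 2*X²) + X = 3*X² + X = X + 3*X²)
(W + O(-16)) - 280 = (75 - 16*(1 + 3*(-16))) - 280 = (75 - 16*(1 - 48)) - 280 = (75 - 16*(-47)) - 280 = (75 + 752) - 280 = 827 - 280 = 547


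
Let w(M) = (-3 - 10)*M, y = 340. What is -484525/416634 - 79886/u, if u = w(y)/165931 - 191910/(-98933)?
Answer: -273197168042049118901/6542515016188950 ≈ -41757.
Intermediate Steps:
w(M) = -13*M
u = 31406534350/16416051623 (u = -13*340/165931 - 191910/(-98933) = -4420*1/165931 - 191910*(-1/98933) = -4420/165931 + 191910/98933 = 31406534350/16416051623 ≈ 1.9132)
-484525/416634 - 79886/u = -484525/416634 - 79886/31406534350/16416051623 = -484525*1/416634 - 79886*16416051623/31406534350 = -484525/416634 - 655706349977489/15703267175 = -273197168042049118901/6542515016188950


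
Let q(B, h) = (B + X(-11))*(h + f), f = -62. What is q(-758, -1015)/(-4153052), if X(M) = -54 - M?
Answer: -862677/4153052 ≈ -0.20772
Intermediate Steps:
q(B, h) = (-62 + h)*(-43 + B) (q(B, h) = (B + (-54 - 1*(-11)))*(h - 62) = (B + (-54 + 11))*(-62 + h) = (B - 43)*(-62 + h) = (-43 + B)*(-62 + h) = (-62 + h)*(-43 + B))
q(-758, -1015)/(-4153052) = (2666 - 62*(-758) - 43*(-1015) - 758*(-1015))/(-4153052) = (2666 + 46996 + 43645 + 769370)*(-1/4153052) = 862677*(-1/4153052) = -862677/4153052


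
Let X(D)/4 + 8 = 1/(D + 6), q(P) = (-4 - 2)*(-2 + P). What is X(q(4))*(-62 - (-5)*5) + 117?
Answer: 3977/3 ≈ 1325.7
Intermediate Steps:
q(P) = 12 - 6*P (q(P) = -6*(-2 + P) = 12 - 6*P)
X(D) = -32 + 4/(6 + D) (X(D) = -32 + 4/(D + 6) = -32 + 4/(6 + D))
X(q(4))*(-62 - (-5)*5) + 117 = (4*(-47 - 8*(12 - 6*4))/(6 + (12 - 6*4)))*(-62 - (-5)*5) + 117 = (4*(-47 - 8*(12 - 24))/(6 + (12 - 24)))*(-62 - 1*(-25)) + 117 = (4*(-47 - 8*(-12))/(6 - 12))*(-62 + 25) + 117 = (4*(-47 + 96)/(-6))*(-37) + 117 = (4*(-⅙)*49)*(-37) + 117 = -98/3*(-37) + 117 = 3626/3 + 117 = 3977/3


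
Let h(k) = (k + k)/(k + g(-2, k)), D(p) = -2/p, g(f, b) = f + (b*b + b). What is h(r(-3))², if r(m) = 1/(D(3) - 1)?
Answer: 900/5041 ≈ 0.17854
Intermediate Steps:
g(f, b) = b + f + b² (g(f, b) = f + (b² + b) = f + (b + b²) = b + f + b²)
r(m) = -⅗ (r(m) = 1/(-2/3 - 1) = 1/(-2*⅓ - 1) = 1/(-⅔ - 1) = 1/(-5/3) = -⅗)
h(k) = 2*k/(-2 + k² + 2*k) (h(k) = (k + k)/(k + (k - 2 + k²)) = (2*k)/(k + (-2 + k + k²)) = (2*k)/(-2 + k² + 2*k) = 2*k/(-2 + k² + 2*k))
h(r(-3))² = (2*(-⅗)/(-2 + (-⅗)² + 2*(-⅗)))² = (2*(-⅗)/(-2 + 9/25 - 6/5))² = (2*(-⅗)/(-71/25))² = (2*(-⅗)*(-25/71))² = (30/71)² = 900/5041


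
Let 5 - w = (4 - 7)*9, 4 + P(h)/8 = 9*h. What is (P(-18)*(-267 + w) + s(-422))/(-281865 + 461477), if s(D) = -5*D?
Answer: 157095/89806 ≈ 1.7493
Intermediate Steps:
P(h) = -32 + 72*h (P(h) = -32 + 8*(9*h) = -32 + 72*h)
w = 32 (w = 5 - (4 - 7)*9 = 5 - (-3)*9 = 5 - 1*(-27) = 5 + 27 = 32)
(P(-18)*(-267 + w) + s(-422))/(-281865 + 461477) = ((-32 + 72*(-18))*(-267 + 32) - 5*(-422))/(-281865 + 461477) = ((-32 - 1296)*(-235) + 2110)/179612 = (-1328*(-235) + 2110)*(1/179612) = (312080 + 2110)*(1/179612) = 314190*(1/179612) = 157095/89806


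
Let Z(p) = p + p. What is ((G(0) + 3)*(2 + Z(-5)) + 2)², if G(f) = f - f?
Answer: 484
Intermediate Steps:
Z(p) = 2*p
G(f) = 0
((G(0) + 3)*(2 + Z(-5)) + 2)² = ((0 + 3)*(2 + 2*(-5)) + 2)² = (3*(2 - 10) + 2)² = (3*(-8) + 2)² = (-24 + 2)² = (-22)² = 484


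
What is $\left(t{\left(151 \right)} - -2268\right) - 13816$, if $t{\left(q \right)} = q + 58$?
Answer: $-11339$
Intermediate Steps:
$t{\left(q \right)} = 58 + q$
$\left(t{\left(151 \right)} - -2268\right) - 13816 = \left(\left(58 + 151\right) - -2268\right) - 13816 = \left(209 + 2268\right) - 13816 = 2477 - 13816 = -11339$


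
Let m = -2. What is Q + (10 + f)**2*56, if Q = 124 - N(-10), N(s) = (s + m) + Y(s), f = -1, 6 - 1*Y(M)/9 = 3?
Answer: 4645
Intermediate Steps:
Y(M) = 27 (Y(M) = 54 - 9*3 = 54 - 27 = 27)
N(s) = 25 + s (N(s) = (s - 2) + 27 = (-2 + s) + 27 = 25 + s)
Q = 109 (Q = 124 - (25 - 10) = 124 - 1*15 = 124 - 15 = 109)
Q + (10 + f)**2*56 = 109 + (10 - 1)**2*56 = 109 + 9**2*56 = 109 + 81*56 = 109 + 4536 = 4645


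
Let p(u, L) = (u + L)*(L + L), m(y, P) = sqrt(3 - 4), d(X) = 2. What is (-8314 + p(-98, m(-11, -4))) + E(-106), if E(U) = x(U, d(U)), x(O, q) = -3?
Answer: -8319 - 196*I ≈ -8319.0 - 196.0*I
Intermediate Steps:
m(y, P) = I (m(y, P) = sqrt(-1) = I)
p(u, L) = 2*L*(L + u) (p(u, L) = (L + u)*(2*L) = 2*L*(L + u))
E(U) = -3
(-8314 + p(-98, m(-11, -4))) + E(-106) = (-8314 + 2*I*(I - 98)) - 3 = (-8314 + 2*I*(-98 + I)) - 3 = -8317 + 2*I*(-98 + I)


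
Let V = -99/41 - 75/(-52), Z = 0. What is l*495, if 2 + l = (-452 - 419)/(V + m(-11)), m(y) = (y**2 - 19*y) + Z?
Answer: -179297030/77943 ≈ -2300.4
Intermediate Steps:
V = -2073/2132 (V = -99*1/41 - 75*(-1/52) = -99/41 + 75/52 = -2073/2132 ≈ -0.97233)
m(y) = y**2 - 19*y (m(y) = (y**2 - 19*y) + 0 = y**2 - 19*y)
l = -3259946/701487 (l = -2 + (-452 - 419)/(-2073/2132 - 11*(-19 - 11)) = -2 - 871/(-2073/2132 - 11*(-30)) = -2 - 871/(-2073/2132 + 330) = -2 - 871/701487/2132 = -2 - 871*2132/701487 = -2 - 1856972/701487 = -3259946/701487 ≈ -4.6472)
l*495 = -3259946/701487*495 = -179297030/77943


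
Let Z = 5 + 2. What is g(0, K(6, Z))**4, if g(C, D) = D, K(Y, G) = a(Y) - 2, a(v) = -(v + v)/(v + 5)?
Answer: 1336336/14641 ≈ 91.274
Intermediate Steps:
a(v) = -2*v/(5 + v)
Z = 7
K(Y, G) = -2 - 2*Y/(5 + Y) (K(Y, G) = -2*Y/(5 + Y) - 2 = -2 - 2*Y/(5 + Y))
g(0, K(6, Z))**4 = (2*(-5 - 2*6)/(5 + 6))**4 = (2*(-5 - 12)/11)**4 = (2*(1/11)*(-17))**4 = (-34/11)**4 = 1336336/14641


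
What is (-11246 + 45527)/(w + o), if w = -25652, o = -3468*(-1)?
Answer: -34281/22184 ≈ -1.5453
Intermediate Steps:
o = 3468
(-11246 + 45527)/(w + o) = (-11246 + 45527)/(-25652 + 3468) = 34281/(-22184) = 34281*(-1/22184) = -34281/22184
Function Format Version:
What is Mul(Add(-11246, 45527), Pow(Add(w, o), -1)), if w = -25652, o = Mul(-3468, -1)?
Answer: Rational(-34281, 22184) ≈ -1.5453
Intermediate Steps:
o = 3468
Mul(Add(-11246, 45527), Pow(Add(w, o), -1)) = Mul(Add(-11246, 45527), Pow(Add(-25652, 3468), -1)) = Mul(34281, Pow(-22184, -1)) = Mul(34281, Rational(-1, 22184)) = Rational(-34281, 22184)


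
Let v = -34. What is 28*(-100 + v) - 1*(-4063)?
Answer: 311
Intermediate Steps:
28*(-100 + v) - 1*(-4063) = 28*(-100 - 34) - 1*(-4063) = 28*(-134) + 4063 = -3752 + 4063 = 311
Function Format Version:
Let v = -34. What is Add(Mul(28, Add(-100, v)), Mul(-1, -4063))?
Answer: 311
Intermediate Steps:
Add(Mul(28, Add(-100, v)), Mul(-1, -4063)) = Add(Mul(28, Add(-100, -34)), Mul(-1, -4063)) = Add(Mul(28, -134), 4063) = Add(-3752, 4063) = 311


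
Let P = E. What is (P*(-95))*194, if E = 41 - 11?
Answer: -552900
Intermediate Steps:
E = 30
P = 30
(P*(-95))*194 = (30*(-95))*194 = -2850*194 = -552900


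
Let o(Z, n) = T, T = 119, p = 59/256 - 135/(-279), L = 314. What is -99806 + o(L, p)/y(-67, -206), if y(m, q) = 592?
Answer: -59085033/592 ≈ -99806.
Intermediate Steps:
p = 5669/7936 (p = 59*(1/256) - 135*(-1/279) = 59/256 + 15/31 = 5669/7936 ≈ 0.71434)
o(Z, n) = 119
-99806 + o(L, p)/y(-67, -206) = -99806 + 119/592 = -59085033/592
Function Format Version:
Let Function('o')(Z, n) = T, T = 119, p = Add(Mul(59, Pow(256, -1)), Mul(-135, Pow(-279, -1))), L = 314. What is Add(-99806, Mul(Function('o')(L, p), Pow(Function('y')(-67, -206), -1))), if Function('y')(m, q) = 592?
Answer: Rational(-59085033, 592) ≈ -99806.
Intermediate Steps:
p = Rational(5669, 7936) (p = Add(Mul(59, Rational(1, 256)), Mul(-135, Rational(-1, 279))) = Add(Rational(59, 256), Rational(15, 31)) = Rational(5669, 7936) ≈ 0.71434)
Function('o')(Z, n) = 119
Add(-99806, Mul(Function('o')(L, p), Pow(Function('y')(-67, -206), -1))) = Add(-99806, Mul(119, Pow(592, -1))) = Add(-99806, Mul(119, Rational(1, 592))) = Add(-99806, Rational(119, 592)) = Rational(-59085033, 592)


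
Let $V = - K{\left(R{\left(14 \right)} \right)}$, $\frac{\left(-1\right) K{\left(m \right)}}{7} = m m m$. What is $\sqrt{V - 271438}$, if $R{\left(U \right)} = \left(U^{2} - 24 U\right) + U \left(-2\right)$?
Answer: $i \sqrt{33462862} \approx 5784.7 i$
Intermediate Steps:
$R{\left(U \right)} = U^{2} - 26 U$ ($R{\left(U \right)} = \left(U^{2} - 24 U\right) - 2 U = U^{2} - 26 U$)
$K{\left(m \right)} = - 7 m^{3}$ ($K{\left(m \right)} = - 7 m m m = - 7 m^{2} m = - 7 m^{3}$)
$V = -33191424$ ($V = - \left(-7\right) \left(14 \left(-26 + 14\right)\right)^{3} = - \left(-7\right) \left(14 \left(-12\right)\right)^{3} = - \left(-7\right) \left(-168\right)^{3} = - \left(-7\right) \left(-4741632\right) = \left(-1\right) 33191424 = -33191424$)
$\sqrt{V - 271438} = \sqrt{-33191424 - 271438} = \sqrt{-33462862} = i \sqrt{33462862}$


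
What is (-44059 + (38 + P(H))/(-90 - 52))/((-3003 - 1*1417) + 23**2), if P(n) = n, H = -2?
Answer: 3128207/276261 ≈ 11.323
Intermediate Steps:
(-44059 + (38 + P(H))/(-90 - 52))/((-3003 - 1*1417) + 23**2) = (-44059 + (38 - 2)/(-90 - 52))/((-3003 - 1*1417) + 23**2) = (-44059 + 36/(-142))/((-3003 - 1417) + 529) = (-44059 - 1/142*36)/(-4420 + 529) = (-44059 - 18/71)/(-3891) = -3128207/71*(-1/3891) = 3128207/276261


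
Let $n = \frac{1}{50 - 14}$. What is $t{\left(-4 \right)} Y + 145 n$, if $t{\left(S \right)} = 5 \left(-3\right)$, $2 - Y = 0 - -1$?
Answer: $- \frac{395}{36} \approx -10.972$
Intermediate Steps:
$Y = 1$ ($Y = 2 - \left(0 - -1\right) = 2 - \left(0 + 1\right) = 2 - 1 = 1$)
$t{\left(S \right)} = -15$
$n = \frac{1}{36} \approx 0.027778$
$t{\left(-4 \right)} Y + 145 n = \left(-15\right) 1 + 145 \cdot \frac{1}{36} = -15 + \frac{145}{36} = - \frac{395}{36}$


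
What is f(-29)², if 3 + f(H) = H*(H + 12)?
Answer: 240100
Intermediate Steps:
f(H) = -3 + H*(12 + H) (f(H) = -3 + H*(H + 12) = -3 + H*(12 + H))
f(-29)² = (-3 + (-29)² + 12*(-29))² = (-3 + 841 - 348)² = 490² = 240100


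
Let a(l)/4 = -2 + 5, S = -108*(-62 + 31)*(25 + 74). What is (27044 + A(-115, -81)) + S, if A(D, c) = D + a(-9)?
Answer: 358393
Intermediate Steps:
S = 331452 (S = -(-3348)*99 = -108*(-3069) = 331452)
a(l) = 12 (a(l) = 4*(-2 + 5) = 4*3 = 12)
A(D, c) = 12 + D (A(D, c) = D + 12 = 12 + D)
(27044 + A(-115, -81)) + S = (27044 + (12 - 115)) + 331452 = (27044 - 103) + 331452 = 26941 + 331452 = 358393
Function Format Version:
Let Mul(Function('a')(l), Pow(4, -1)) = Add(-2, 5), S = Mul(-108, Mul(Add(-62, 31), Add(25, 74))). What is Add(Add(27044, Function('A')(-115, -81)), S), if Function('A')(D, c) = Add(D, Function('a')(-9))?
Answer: 358393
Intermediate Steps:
S = 331452 (S = Mul(-108, Mul(-31, 99)) = Mul(-108, -3069) = 331452)
Function('a')(l) = 12 (Function('a')(l) = Mul(4, Add(-2, 5)) = Mul(4, 3) = 12)
Function('A')(D, c) = Add(12, D) (Function('A')(D, c) = Add(D, 12) = Add(12, D))
Add(Add(27044, Function('A')(-115, -81)), S) = Add(Add(27044, Add(12, -115)), 331452) = Add(Add(27044, -103), 331452) = Add(26941, 331452) = 358393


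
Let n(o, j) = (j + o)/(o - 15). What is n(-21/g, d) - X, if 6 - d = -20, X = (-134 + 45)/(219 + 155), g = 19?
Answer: -2201/1683 ≈ -1.3078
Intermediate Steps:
X = -89/374 ≈ -0.23797
d = 26 (d = 6 - 1*(-20) = 6 + 20 = 26)
n(o, j) = (j + o)/(-15 + o)
n(-21/g, d) - X = (26 - 21/19)/(-15 - 21/19) - 1*(-89/374) = (26 - 21*1/19)/(-15 - 21*1/19) + 89/374 = (26 - 21/19)/(-15 - 21/19) + 89/374 = (473/19)/(-306/19) + 89/374 = -19/306*473/19 + 89/374 = -473/306 + 89/374 = -2201/1683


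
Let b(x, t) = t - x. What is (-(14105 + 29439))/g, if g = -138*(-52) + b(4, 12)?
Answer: -5443/898 ≈ -6.0612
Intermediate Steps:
g = 7184 (g = -138*(-52) + (12 - 1*4) = 7176 + (12 - 4) = 7176 + 8 = 7184)
(-(14105 + 29439))/g = -(14105 + 29439)/7184 = -1*43544*(1/7184) = -43544*1/7184 = -5443/898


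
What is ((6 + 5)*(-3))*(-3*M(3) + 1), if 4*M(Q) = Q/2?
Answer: 33/8 ≈ 4.1250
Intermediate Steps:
M(Q) = Q/8 (M(Q) = (Q/2)/4 = Q/8)
((6 + 5)*(-3))*(-3*M(3) + 1) = ((6 + 5)*(-3))*(-3*3/8 + 1) = (11*(-3))*(-3*3/8 + 1) = -33*(-9/8 + 1) = -33*(-⅛) = 33/8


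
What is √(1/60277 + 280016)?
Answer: √1017386817247941/60277 ≈ 529.17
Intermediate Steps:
√(1/60277 + 280016) = √(16878524433/60277) = √1017386817247941/60277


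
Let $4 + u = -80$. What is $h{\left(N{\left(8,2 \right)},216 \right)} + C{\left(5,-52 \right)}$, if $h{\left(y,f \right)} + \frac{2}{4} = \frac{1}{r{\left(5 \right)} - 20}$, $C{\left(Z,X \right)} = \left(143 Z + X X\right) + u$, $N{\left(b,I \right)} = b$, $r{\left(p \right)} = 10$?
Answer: $\frac{16672}{5} \approx 3334.4$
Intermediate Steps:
$u = -84$ ($u = -4 - 80 = -84$)
$C{\left(Z,X \right)} = -84 + X^{2} + 143 Z$ ($C{\left(Z,X \right)} = \left(143 Z + X X\right) - 84 = \left(143 Z + X^{2}\right) - 84 = \left(X^{2} + 143 Z\right) - 84 = -84 + X^{2} + 143 Z$)
$h{\left(y,f \right)} = - \frac{3}{5}$ ($h{\left(y,f \right)} = - \frac{1}{2} + \frac{1}{10 - 20} = - \frac{1}{2} + \frac{1}{-10} = - \frac{1}{2} - \frac{1}{10} = - \frac{3}{5}$)
$h{\left(N{\left(8,2 \right)},216 \right)} + C{\left(5,-52 \right)} = - \frac{3}{5} + \left(-84 + \left(-52\right)^{2} + 143 \cdot 5\right) = - \frac{3}{5} + \left(-84 + 2704 + 715\right) = - \frac{3}{5} + 3335 = \frac{16672}{5}$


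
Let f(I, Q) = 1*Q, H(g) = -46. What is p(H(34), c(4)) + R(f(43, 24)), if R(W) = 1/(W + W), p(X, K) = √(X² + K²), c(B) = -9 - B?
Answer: 1/48 + √2285 ≈ 47.823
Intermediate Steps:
f(I, Q) = Q
p(X, K) = √(K² + X²)
R(W) = 1/(2*W)
p(H(34), c(4)) + R(f(43, 24)) = √((-9 - 1*4)² + (-46)²) + (½)/24 = √((-9 - 4)² + 2116) + (½)*(1/24) = √((-13)² + 2116) + 1/48 = √(169 + 2116) + 1/48 = √2285 + 1/48 = 1/48 + √2285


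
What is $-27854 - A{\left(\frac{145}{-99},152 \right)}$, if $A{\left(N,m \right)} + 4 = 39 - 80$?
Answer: $-27809$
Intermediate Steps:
$A{\left(N,m \right)} = -45$ ($A{\left(N,m \right)} = -4 + \left(39 - 80\right) = -4 - 41 = -45$)
$-27854 - A{\left(\frac{145}{-99},152 \right)} = -27854 - -45 = -27854 + 45 = -27809$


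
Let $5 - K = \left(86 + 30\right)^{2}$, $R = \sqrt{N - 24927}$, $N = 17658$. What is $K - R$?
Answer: $-13451 - i \sqrt{7269} \approx -13451.0 - 85.258 i$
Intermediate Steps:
$R = i \sqrt{7269}$ ($R = \sqrt{17658 - 24927} = \sqrt{-7269} = i \sqrt{7269} \approx 85.258 i$)
$K = -13451$ ($K = 5 - \left(86 + 30\right)^{2} = 5 - 116^{2} = 5 - 13456 = -13451$)
$K - R = -13451 - i \sqrt{7269}$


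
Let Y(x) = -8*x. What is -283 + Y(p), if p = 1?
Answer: -291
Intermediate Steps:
-283 + Y(p) = -283 - 8*1 = -283 - 8 = -291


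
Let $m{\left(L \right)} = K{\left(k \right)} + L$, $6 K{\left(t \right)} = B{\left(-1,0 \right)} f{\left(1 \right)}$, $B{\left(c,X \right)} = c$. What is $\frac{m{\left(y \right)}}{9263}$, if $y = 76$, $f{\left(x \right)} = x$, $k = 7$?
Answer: $\frac{455}{55578} \approx 0.0081867$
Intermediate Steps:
$K{\left(t \right)} = - \frac{1}{6}$ ($K{\left(t \right)} = \frac{\left(-1\right) 1}{6} = \frac{1}{6} \left(-1\right) = - \frac{1}{6}$)
$m{\left(L \right)} = - \frac{1}{6} + L$
$\frac{m{\left(y \right)}}{9263} = \frac{- \frac{1}{6} + 76}{9263} = \frac{455}{6} \cdot \frac{1}{9263} = \frac{455}{55578}$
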